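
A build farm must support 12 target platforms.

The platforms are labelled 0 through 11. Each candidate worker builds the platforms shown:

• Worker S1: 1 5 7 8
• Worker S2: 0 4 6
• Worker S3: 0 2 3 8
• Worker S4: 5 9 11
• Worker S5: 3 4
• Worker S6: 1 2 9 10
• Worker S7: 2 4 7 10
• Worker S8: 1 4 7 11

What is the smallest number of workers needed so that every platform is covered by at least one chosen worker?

5

Take {S1, S2, S3, S4, S7}. Their union is {0, 1, 2, 3, 4, 5, 6, 7, 8, 9, 10, 11}, which is all 12 platforms.
No 4 of the 8 workers cover everything (all 70 combinations miss at least one platform), so 5 is optimal.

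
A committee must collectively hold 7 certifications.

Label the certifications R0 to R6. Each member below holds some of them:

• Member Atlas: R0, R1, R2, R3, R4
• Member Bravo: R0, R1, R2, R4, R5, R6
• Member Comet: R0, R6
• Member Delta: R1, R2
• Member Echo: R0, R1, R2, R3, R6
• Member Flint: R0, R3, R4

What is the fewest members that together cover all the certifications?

2

Take {Bravo, Flint}. Their union is {R0, R1, R2, R3, R4, R5, R6}, which is all 7 certifications.
No single member has all 7 certifications (the largest, Bravo, has 6), so 2 is optimal.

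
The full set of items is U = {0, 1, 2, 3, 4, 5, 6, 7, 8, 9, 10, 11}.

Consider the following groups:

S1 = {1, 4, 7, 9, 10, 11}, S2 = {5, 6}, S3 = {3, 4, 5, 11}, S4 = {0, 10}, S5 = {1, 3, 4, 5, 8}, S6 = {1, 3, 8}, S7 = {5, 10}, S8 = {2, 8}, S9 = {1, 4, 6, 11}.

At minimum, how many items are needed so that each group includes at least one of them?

4

H = {4, 6, 8, 10} meets every group (each contains at least one member of H), and |H| = 4.
No choice of 3 items meets every group, so 4 is the minimum.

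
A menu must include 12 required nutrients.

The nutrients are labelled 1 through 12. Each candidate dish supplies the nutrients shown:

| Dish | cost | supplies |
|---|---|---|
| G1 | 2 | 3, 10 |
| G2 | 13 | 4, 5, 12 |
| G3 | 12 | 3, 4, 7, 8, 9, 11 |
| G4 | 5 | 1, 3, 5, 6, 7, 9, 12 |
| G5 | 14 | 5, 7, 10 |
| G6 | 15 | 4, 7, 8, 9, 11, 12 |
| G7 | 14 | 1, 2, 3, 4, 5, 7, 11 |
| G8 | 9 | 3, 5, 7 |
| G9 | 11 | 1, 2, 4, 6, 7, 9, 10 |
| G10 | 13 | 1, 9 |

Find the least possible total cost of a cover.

G3, G4, G9 together cover every nutrient (G3 ∪ G4 ∪ G9 = {1, 2, 3, 4, 5, 6, 7, 8, 9, 10, 11, 12}); total cost 12 + 5 + 11 = 28.
The greedy pick G4, G1, G3, G9 costs 30; no covering selection beats 28.

28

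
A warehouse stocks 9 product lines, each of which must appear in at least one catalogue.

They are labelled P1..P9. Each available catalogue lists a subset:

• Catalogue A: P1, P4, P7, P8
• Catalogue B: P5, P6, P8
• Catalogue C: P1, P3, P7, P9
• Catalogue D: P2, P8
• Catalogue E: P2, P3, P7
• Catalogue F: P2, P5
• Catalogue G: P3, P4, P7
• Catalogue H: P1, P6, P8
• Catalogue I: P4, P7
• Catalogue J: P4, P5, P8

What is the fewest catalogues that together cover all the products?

B and C and E and I together: B ∪ C ∪ E ∪ I = {P1, P2, P3, P4, P5, P6, P7, P8, P9} — every product is covered.
No 3 of the 10 catalogues cover everything (all 120 combinations miss at least one product), so 4 is optimal.

4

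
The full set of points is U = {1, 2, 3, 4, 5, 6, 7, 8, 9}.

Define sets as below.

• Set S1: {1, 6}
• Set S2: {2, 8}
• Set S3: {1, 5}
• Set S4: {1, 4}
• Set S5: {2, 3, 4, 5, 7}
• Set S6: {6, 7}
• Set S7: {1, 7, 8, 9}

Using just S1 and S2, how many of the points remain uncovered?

5

Union of S1, S2 = {1, 2, 6, 8}.
Not covered: 3, 4, 5, 7, 9 — 5 points.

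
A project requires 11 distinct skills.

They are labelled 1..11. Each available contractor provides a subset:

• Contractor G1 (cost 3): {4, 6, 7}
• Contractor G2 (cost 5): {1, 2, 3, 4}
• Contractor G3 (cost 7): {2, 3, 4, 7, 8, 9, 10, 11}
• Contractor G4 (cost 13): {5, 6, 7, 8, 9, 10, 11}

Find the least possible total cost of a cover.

G2, G4 together cover every skill (G2 ∪ G4 = {1, 2, 3, 4, 5, 6, 7, 8, 9, 10, 11}); total cost 5 + 13 = 18.
The greedy pick G3, G1, G2, G4 costs 28; no covering selection beats 18.

18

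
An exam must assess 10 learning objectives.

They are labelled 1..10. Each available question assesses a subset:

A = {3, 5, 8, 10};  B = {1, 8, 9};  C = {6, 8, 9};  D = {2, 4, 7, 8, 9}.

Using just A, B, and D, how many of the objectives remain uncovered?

1

Union of A, B, D = {1, 2, 3, 4, 5, 7, 8, 9, 10}.
Not covered: 6 — 1 objective.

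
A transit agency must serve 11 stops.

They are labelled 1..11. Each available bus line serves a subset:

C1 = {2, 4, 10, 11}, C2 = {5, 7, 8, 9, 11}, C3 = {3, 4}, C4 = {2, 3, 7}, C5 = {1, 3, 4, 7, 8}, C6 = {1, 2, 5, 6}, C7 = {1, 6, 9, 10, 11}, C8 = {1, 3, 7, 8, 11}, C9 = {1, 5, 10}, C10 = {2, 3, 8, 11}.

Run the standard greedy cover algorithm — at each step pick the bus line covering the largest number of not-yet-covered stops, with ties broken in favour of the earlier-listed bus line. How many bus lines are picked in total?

4

Greedy: pick C2 (covers 5 new) → pick C1 (covers 3 new) → pick C5 (covers 2 new) → pick C6 (covers 1 new). Total picks: 4.
(The true minimum cover uses only 3 bus lines, so greedy is not optimal here.)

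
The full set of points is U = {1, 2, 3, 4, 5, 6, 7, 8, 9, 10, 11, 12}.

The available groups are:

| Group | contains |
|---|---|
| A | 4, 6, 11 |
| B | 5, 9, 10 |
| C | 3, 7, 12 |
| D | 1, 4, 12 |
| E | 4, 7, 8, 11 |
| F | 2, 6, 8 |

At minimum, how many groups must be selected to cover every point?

5

B and C and D and E and F together: B ∪ C ∪ D ∪ E ∪ F = {1, 2, 3, 4, 5, 6, 7, 8, 9, 10, 11, 12} — every point is covered.
No 4 of the 6 groups cover everything (all 15 combinations miss at least one point), so 5 is optimal.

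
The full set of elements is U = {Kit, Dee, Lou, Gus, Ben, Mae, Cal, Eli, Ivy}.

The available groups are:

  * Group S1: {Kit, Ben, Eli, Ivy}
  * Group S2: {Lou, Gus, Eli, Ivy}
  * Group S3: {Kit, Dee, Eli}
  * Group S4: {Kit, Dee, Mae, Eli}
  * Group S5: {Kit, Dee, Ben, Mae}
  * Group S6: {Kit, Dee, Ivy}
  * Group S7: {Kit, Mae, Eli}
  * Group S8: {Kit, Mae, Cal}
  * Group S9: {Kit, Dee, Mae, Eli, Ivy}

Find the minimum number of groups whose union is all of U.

S2 and S5 and S8 together: S2 ∪ S5 ∪ S8 = {Kit, Dee, Lou, Gus, Ben, Mae, Cal, Eli, Ivy} — every element is covered.
Only S2 contains Lou, so S2 is forced; the remaining 5 elements need at least 2 more groups (each remaining group adds at most 4) — so at least 3 groups are needed, and 3 is optimal.

3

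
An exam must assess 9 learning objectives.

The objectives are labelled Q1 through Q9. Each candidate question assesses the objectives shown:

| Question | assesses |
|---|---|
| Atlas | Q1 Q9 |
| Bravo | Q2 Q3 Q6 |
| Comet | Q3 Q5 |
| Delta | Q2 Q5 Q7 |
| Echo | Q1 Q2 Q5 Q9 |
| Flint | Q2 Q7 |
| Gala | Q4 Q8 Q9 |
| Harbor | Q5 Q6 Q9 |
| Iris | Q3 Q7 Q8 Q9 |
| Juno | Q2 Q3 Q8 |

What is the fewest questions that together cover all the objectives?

Echo and Gala and Harbor and Iris together: Echo ∪ Gala ∪ Harbor ∪ Iris = {Q1, Q2, Q3, Q4, Q5, Q6, Q7, Q8, Q9} — every objective is covered.
No 3 of the 10 questions cover everything (all 120 combinations miss at least one objective), so 4 is optimal.

4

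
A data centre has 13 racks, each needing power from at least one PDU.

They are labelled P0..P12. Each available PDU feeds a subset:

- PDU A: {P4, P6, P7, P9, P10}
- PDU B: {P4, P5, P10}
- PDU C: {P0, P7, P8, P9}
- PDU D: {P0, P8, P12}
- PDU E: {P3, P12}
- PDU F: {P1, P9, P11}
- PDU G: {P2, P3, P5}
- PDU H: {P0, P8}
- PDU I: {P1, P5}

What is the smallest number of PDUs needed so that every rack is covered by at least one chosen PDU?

4

Take {A, D, F, G}. Their union is {P0, P1, P2, P3, P4, P5, P6, P7, P8, P9, P10, P11, P12}, which is all 13 racks.
Only A contains P6, so A is forced; the remaining 8 racks need at least 3 more PDUs (each remaining PDU adds at most 3) — so at least 4 PDUs are needed, and 4 is optimal.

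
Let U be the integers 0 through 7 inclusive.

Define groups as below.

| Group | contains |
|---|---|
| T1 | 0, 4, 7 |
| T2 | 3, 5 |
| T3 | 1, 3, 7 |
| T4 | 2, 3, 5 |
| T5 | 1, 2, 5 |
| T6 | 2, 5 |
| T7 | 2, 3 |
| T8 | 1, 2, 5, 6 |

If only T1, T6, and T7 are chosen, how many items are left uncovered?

Union of T1, T6, T7 = {0, 2, 3, 4, 5, 7}.
Not covered: 1, 6 — 2 items.

2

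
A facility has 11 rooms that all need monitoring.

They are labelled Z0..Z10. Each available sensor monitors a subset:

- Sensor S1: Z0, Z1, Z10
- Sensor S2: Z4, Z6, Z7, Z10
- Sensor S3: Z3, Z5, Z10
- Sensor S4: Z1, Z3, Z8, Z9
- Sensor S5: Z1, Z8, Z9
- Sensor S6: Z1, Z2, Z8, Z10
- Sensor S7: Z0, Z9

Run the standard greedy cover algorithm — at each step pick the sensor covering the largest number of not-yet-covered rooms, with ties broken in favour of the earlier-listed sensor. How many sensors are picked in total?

Greedy: pick S2 (covers 4 new) → pick S4 (covers 4 new) → pick S1 (covers 1 new) → pick S3 (covers 1 new) → pick S6 (covers 1 new). Total picks: 5.
(The true minimum cover uses only 4 sensors, so greedy is not optimal here.)

5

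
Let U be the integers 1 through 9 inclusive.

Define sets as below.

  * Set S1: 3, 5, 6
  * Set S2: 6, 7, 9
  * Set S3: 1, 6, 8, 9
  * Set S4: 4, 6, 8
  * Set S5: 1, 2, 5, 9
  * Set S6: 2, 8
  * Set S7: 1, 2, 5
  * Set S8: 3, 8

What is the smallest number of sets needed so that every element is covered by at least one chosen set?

Take {S2, S4, S7, S8}. Their union is {1, 2, 3, 4, 5, 6, 7, 8, 9}, which is all 9 elements.
No 3 of the 8 sets cover everything (all 56 combinations miss at least one element), so 4 is optimal.

4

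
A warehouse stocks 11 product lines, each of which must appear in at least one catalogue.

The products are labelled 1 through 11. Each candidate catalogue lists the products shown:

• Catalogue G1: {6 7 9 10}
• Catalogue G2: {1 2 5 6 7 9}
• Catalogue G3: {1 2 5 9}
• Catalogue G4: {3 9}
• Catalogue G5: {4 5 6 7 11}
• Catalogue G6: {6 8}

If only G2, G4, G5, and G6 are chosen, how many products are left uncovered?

Union of G2, G4, G5, G6 = {1, 2, 3, 4, 5, 6, 7, 8, 9, 11}.
Not covered: 10 — 1 product.

1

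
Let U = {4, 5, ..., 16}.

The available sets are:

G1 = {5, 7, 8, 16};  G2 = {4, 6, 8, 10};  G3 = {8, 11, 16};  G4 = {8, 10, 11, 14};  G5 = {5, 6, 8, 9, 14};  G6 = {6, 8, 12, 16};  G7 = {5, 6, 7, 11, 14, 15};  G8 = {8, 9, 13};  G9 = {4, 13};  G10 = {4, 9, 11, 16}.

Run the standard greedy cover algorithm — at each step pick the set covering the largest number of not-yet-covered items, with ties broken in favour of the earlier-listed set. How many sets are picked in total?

4

Greedy: pick G7 (covers 6 new) → pick G2 (covers 3 new) → pick G6 (covers 2 new) → pick G8 (covers 2 new). Total picks: 4.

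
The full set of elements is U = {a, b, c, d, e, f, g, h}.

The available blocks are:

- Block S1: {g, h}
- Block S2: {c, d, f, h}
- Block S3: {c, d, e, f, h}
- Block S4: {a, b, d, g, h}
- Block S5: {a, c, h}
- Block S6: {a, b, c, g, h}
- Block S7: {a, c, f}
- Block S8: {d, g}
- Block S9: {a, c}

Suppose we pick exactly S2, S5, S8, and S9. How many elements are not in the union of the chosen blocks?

Union of S2, S5, S8, S9 = {a, c, d, f, g, h}.
Not covered: b, e — 2 elements.

2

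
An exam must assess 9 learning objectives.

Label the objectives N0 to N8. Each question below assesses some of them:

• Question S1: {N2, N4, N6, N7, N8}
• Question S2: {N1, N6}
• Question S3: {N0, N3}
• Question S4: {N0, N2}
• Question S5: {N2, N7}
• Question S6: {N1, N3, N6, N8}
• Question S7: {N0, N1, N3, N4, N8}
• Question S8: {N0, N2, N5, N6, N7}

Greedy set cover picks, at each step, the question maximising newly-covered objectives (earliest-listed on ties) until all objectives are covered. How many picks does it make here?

3

Greedy: pick S1 (covers 5 new) → pick S7 (covers 3 new) → pick S8 (covers 1 new). Total picks: 3.
(The true minimum cover uses only 2 questions, so greedy is not optimal here.)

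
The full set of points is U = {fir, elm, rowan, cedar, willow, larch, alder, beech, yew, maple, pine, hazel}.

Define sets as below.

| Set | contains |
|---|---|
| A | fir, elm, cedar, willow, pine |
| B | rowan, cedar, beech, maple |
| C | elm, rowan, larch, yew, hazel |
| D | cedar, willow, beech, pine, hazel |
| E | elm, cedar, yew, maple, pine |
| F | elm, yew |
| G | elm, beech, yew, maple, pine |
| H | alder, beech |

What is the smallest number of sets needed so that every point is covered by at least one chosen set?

Take {A, C, G, H}. Their union is {fir, elm, rowan, cedar, willow, larch, alder, beech, yew, maple, pine, hazel}, which is all 12 points.
No 3 of the 8 sets cover everything (all 56 combinations miss at least one point), so 4 is optimal.

4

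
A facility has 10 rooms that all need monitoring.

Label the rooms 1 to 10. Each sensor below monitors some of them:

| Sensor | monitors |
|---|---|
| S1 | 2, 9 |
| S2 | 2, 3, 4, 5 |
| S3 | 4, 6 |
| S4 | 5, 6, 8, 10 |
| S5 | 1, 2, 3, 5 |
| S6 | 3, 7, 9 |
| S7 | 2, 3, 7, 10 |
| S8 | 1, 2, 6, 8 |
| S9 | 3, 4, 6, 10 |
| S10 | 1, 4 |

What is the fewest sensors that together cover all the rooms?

Take {S1, S4, S6, S10}. Their union is {1, 2, 3, 4, 5, 6, 7, 8, 9, 10}, which is all 10 rooms.
No 3 of the 10 sensors cover everything (all 120 combinations miss at least one room), so 4 is optimal.

4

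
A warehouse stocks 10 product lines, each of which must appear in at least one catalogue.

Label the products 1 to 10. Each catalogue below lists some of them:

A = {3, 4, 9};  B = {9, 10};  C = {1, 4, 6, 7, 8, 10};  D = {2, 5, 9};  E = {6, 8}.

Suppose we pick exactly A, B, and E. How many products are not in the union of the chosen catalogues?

4

Union of A, B, E = {3, 4, 6, 8, 9, 10}.
Not covered: 1, 2, 5, 7 — 4 products.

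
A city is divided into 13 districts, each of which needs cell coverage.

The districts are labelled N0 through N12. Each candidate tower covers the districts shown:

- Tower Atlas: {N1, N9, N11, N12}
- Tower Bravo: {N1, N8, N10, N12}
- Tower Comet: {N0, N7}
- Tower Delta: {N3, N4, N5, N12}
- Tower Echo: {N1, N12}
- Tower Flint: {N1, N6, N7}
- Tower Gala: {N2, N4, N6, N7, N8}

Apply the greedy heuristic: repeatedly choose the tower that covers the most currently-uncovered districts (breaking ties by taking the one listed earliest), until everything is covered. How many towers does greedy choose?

Greedy: pick Gala (covers 5 new) → pick Atlas (covers 4 new) → pick Delta (covers 2 new) → pick Bravo (covers 1 new) → pick Comet (covers 1 new). Total picks: 5.

5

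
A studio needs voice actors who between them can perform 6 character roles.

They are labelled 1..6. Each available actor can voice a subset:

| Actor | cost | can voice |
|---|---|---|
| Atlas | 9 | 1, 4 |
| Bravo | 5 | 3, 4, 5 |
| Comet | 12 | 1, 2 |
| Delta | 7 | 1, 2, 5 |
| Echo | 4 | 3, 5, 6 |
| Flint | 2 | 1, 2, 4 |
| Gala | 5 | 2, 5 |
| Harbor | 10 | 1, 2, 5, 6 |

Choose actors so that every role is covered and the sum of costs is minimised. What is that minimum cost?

Echo, Flint together cover every role (Echo ∪ Flint = {1, 2, 3, 4, 5, 6}); total cost 4 + 2 = 6.
No covering selection has total cost below 6.

6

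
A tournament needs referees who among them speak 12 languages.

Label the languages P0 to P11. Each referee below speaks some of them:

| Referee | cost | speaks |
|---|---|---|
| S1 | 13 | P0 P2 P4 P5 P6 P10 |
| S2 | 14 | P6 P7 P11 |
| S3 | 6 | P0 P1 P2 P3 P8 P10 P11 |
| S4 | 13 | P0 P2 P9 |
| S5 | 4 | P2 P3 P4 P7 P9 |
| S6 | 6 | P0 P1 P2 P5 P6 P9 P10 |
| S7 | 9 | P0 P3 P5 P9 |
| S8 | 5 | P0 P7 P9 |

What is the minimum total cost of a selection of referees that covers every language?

S3, S5, S6 together cover every language (S3 ∪ S5 ∪ S6 = {P0, P1, P2, P3, P4, P5, P6, P7, P8, P9, P10, P11}); total cost 6 + 4 + 6 = 16.
No covering selection has total cost below 16.

16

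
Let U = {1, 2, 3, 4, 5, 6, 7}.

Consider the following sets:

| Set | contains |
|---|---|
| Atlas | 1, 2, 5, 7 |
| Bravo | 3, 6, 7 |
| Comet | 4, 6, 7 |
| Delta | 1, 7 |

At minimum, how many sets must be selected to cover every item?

Atlas and Bravo and Comet together: Atlas ∪ Bravo ∪ Comet = {1, 2, 3, 4, 5, 6, 7} — every item is covered.
Only Atlas contains 2, so Atlas is forced; the remaining 3 items need at least 2 more sets (each remaining set adds at most 2) — so at least 3 sets are needed, and 3 is optimal.

3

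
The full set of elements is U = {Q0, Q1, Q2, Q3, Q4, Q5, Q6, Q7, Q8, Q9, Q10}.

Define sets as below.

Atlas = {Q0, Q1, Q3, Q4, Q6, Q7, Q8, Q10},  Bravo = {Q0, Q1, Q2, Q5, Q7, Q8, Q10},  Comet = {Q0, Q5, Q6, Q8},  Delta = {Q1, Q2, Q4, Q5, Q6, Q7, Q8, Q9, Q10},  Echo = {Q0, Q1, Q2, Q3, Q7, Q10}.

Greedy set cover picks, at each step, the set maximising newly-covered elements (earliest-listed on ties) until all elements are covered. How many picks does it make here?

Greedy: pick Delta (covers 9 new) → pick Atlas (covers 2 new). Total picks: 2.

2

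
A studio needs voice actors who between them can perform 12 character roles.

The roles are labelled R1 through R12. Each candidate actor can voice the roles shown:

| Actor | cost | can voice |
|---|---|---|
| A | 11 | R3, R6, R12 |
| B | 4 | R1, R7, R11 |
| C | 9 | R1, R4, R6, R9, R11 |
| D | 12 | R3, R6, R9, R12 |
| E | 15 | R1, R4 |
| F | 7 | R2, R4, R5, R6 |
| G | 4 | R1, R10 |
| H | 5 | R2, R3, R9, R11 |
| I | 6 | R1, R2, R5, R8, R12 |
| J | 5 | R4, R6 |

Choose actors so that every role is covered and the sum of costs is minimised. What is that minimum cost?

24

B, G, H, I, J together cover every role (B ∪ G ∪ H ∪ I ∪ J = {R1, R2, R3, R4, R5, R6, R7, R8, R9, R10, R11, R12}); total cost 4 + 4 + 5 + 6 + 5 = 24.
No covering selection has total cost below 24.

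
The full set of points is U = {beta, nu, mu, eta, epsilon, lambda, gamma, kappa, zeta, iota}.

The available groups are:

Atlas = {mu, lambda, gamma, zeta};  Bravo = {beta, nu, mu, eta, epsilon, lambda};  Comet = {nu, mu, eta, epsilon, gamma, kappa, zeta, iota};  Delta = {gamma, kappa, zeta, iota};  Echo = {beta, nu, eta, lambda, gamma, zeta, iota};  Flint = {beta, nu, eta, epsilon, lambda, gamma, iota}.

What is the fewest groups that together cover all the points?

Comet and Flint cover everything between them: the union {beta, nu, mu, eta, epsilon, lambda, gamma, kappa, zeta, iota} is all of U.
No single group has all 10 points (the largest, Comet, has 8), so 2 is optimal.

2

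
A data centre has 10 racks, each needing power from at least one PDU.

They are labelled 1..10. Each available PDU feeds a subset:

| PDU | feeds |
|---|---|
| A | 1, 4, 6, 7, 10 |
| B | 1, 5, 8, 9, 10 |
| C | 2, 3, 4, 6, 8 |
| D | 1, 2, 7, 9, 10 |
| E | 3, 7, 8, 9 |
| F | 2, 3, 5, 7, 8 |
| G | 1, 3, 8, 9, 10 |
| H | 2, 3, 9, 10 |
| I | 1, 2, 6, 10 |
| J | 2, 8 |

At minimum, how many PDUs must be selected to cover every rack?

3

Take {B, C, E}. Their union is {1, 2, 3, 4, 5, 6, 7, 8, 9, 10}, which is all 10 racks.
No 2 of the 10 PDUs cover everything (all 45 combinations miss at least one rack), so 3 is optimal.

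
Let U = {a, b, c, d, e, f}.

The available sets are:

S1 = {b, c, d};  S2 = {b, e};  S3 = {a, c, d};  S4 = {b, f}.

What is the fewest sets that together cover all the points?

3

Take {S2, S3, S4}. Their union is {a, b, c, d, e, f}, which is all 6 points.
Only S3 contains a, so S3 is forced; the remaining 3 points need at least 2 more sets (each remaining set adds at most 2) — so at least 3 sets are needed, and 3 is optimal.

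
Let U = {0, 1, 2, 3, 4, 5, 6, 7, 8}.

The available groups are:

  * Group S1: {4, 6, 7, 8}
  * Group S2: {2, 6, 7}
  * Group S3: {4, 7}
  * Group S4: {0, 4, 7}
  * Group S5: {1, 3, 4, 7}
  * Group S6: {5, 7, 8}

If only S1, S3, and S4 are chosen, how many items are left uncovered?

4

Union of S1, S3, S4 = {0, 4, 6, 7, 8}.
Not covered: 1, 2, 3, 5 — 4 items.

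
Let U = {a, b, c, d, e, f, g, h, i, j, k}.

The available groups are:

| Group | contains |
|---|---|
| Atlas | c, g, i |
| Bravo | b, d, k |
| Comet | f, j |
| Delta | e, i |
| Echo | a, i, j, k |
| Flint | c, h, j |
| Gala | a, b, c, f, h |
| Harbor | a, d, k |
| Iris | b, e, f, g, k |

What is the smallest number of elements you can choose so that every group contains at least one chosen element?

Take T = {b, i, j, k}. Each listed group contains at least one of these, so T is a hitting set of size 4.
No choice of 3 elements meets every group, so 4 is the minimum.

4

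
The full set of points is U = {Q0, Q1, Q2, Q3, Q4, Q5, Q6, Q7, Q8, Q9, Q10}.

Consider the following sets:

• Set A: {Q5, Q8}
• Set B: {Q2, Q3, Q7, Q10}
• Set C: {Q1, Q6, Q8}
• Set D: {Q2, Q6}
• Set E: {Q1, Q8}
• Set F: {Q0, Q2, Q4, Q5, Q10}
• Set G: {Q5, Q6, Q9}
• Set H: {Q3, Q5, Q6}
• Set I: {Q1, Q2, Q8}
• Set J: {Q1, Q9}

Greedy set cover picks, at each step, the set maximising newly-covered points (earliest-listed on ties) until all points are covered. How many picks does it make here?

4

Greedy: pick F (covers 5 new) → pick C (covers 3 new) → pick B (covers 2 new) → pick G (covers 1 new). Total picks: 4.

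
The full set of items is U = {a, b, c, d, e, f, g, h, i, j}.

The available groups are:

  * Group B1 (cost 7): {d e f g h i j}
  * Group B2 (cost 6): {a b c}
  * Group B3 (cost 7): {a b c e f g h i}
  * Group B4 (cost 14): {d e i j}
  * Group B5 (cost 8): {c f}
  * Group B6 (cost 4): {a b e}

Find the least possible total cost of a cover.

13

B1, B2 together cover every item (B1 ∪ B2 = {a, b, c, d, e, f, g, h, i, j}); total cost 7 + 6 = 13.
The greedy pick B3, B1 costs 14; no covering selection beats 13.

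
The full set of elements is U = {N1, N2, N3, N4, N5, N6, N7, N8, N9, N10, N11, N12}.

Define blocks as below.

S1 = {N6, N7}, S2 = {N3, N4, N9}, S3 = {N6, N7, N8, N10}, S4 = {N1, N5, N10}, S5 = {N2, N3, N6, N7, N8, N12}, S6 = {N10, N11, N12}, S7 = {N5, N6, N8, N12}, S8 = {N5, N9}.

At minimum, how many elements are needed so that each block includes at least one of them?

3

The 3 elements {N6, N9, N10} hit every block.
The blocks S1, S6, S8 are pairwise disjoint, so any hitting set needs a separate element for each — at least 3. Hence 3 is optimal.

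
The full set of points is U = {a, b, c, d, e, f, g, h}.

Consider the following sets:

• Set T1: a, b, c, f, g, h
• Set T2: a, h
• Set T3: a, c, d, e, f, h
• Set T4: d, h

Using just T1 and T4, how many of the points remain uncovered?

Union of T1, T4 = {a, b, c, d, f, g, h}.
Not covered: e — 1 point.

1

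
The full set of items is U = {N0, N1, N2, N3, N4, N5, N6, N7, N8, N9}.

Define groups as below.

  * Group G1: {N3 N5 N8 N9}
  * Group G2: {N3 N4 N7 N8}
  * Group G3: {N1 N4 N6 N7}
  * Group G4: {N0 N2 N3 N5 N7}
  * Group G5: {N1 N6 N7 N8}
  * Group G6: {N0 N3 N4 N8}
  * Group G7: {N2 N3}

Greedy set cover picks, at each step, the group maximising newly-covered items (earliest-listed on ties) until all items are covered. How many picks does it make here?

3

Greedy: pick G4 (covers 5 new) → pick G3 (covers 3 new) → pick G1 (covers 2 new). Total picks: 3.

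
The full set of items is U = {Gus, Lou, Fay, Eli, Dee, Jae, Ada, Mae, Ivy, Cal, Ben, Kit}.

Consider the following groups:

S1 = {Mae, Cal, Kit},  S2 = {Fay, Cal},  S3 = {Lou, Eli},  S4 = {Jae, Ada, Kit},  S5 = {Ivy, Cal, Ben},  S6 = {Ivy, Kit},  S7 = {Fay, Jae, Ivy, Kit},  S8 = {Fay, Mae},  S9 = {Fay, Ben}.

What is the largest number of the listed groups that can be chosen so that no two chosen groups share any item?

S3, S4, S5, S8 are pairwise disjoint (S3={Lou,Eli}; S4={Jae,Ada,Kit}; S5={Ivy,Cal,Ben}; S8={Fay,Mae}).
Every remaining group overlaps one of these, and no 5 of the listed groups are pairwise disjoint, so 4 is the maximum.

4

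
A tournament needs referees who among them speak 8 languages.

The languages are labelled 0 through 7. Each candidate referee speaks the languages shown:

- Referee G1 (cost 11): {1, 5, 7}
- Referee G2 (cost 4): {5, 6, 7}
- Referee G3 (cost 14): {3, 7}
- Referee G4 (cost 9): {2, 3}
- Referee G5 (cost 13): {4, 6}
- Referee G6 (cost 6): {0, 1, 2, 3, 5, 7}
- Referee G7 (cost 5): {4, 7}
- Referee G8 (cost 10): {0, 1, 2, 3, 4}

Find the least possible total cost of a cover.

14

G2, G8 together cover every language (G2 ∪ G8 = {0, 1, 2, 3, 4, 5, 6, 7}); total cost 4 + 10 = 14.
The greedy pick G6, G2, G7 costs 15; no covering selection beats 14.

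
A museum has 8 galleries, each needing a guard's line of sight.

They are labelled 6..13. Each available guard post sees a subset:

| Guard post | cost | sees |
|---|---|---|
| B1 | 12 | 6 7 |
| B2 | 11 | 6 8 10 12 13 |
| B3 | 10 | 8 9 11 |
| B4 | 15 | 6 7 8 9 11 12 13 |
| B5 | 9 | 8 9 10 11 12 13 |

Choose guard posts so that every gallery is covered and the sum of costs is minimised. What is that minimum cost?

B1, B5 together cover every gallery (B1 ∪ B5 = {6, 7, 8, 9, 10, 11, 12, 13}); total cost 12 + 9 = 21.
No covering selection has total cost below 21.

21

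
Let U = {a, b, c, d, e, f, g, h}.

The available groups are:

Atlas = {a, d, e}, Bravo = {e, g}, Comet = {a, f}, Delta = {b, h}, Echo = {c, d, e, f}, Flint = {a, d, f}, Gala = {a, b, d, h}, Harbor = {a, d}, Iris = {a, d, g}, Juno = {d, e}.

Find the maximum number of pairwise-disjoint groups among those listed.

Bravo, Delta, Flint are pairwise disjoint (Bravo={e,g}; Delta={b,h}; Flint={a,d,f}).
Every remaining group overlaps one of these, and no 4 of the listed groups are pairwise disjoint, so 3 is the maximum.

3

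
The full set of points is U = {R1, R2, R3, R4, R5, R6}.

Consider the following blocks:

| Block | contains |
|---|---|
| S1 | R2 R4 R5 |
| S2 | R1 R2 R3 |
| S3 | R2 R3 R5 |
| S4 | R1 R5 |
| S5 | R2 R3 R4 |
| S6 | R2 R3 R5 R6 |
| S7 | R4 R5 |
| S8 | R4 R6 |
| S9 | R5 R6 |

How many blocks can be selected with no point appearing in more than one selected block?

2

S2, S9 are pairwise disjoint (S2={R1,R2,R3}; S9={R5,R6}).
Every remaining block overlaps one of these, and no 3 of the listed blocks are pairwise disjoint, so 2 is the maximum.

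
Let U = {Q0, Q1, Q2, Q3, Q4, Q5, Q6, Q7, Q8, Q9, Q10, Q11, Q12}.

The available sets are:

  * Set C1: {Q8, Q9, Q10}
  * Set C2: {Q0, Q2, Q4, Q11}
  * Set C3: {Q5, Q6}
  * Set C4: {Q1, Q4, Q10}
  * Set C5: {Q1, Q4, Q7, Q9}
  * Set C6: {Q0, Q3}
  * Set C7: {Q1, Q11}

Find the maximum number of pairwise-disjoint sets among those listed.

4

C1, C3, C6, C7 are pairwise disjoint (C1={Q8,Q9,Q10}; C3={Q5,Q6}; C6={Q0,Q3}; C7={Q1,Q11}).
Every remaining set overlaps one of these, and no 5 of the listed sets are pairwise disjoint, so 4 is the maximum.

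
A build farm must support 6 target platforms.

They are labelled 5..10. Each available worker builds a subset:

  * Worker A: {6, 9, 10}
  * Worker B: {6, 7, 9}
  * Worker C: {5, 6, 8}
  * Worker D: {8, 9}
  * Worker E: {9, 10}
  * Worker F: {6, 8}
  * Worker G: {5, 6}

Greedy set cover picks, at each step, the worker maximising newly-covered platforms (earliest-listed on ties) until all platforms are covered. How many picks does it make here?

Greedy: pick A (covers 3 new) → pick C (covers 2 new) → pick B (covers 1 new). Total picks: 3.

3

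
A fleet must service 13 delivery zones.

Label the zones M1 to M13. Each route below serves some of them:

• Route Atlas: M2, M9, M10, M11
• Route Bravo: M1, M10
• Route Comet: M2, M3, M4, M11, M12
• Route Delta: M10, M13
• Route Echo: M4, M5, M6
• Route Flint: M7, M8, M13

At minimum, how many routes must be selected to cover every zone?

Take {Atlas, Bravo, Comet, Echo, Flint}. Their union is {M1, M2, M3, M4, M5, M6, M7, M8, M9, M10, M11, M12, M13}, which is all 13 zones.
No 4 of the 6 routes cover everything (all 15 combinations miss at least one zone), so 5 is optimal.

5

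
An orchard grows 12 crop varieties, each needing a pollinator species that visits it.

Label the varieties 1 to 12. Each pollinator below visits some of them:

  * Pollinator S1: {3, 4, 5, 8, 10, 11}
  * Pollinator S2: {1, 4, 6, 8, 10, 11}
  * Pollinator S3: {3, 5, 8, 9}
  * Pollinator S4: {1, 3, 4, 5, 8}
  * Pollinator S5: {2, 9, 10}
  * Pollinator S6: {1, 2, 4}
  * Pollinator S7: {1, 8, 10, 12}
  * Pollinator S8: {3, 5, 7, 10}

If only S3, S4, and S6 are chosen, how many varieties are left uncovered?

5

Union of S3, S4, S6 = {1, 2, 3, 4, 5, 8, 9}.
Not covered: 6, 7, 10, 11, 12 — 5 varieties.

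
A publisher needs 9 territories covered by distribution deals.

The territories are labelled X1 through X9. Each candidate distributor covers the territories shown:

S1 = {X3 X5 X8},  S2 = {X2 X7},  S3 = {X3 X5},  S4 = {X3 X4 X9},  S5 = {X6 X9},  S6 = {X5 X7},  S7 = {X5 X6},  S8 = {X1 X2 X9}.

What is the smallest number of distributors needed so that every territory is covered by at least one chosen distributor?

Take {S1, S4, S5, S6, S8}. Their union is {X1, X2, X3, X4, X5, X6, X7, X8, X9}, which is all 9 territories.
No 4 of the 8 distributors cover everything (all 70 combinations miss at least one territory), so 5 is optimal.

5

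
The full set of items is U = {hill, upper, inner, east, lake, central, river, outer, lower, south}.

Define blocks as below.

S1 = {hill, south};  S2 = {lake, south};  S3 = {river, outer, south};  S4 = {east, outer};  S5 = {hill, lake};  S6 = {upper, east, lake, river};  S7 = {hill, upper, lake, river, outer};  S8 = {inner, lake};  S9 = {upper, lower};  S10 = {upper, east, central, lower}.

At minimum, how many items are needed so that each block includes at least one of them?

Take H = {hill, upper, lake, outer}. Each listed block contains at least one of these, so H is a hitting set of size 4.
The blocks S1, S4, S8, S9 are pairwise disjoint, so any hitting set needs a separate item for each — at least 4. Hence 4 is optimal.

4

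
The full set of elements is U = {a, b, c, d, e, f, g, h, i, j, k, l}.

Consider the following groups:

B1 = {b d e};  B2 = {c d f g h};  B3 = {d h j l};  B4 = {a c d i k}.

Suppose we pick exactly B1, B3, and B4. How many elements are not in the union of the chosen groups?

Union of B1, B3, B4 = {a, b, c, d, e, h, i, j, k, l}.
Not covered: f, g — 2 elements.

2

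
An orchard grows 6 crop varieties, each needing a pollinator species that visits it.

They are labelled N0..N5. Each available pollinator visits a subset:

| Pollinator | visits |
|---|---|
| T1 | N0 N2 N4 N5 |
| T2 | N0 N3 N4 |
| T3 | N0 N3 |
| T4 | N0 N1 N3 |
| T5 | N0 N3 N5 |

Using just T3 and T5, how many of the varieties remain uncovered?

3

Union of T3, T5 = {N0, N3, N5}.
Not covered: N1, N2, N4 — 3 varieties.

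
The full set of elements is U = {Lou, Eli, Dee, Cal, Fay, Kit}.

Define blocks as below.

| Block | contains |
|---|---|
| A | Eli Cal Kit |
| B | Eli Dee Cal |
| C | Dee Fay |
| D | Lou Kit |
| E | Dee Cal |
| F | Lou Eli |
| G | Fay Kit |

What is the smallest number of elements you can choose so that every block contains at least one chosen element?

3

Take H = {Lou, Dee, Kit}. Each listed block contains at least one of these, so H is a hitting set of size 3.
The blocks E, F, G are pairwise disjoint, so any hitting set needs a separate element for each — at least 3. Hence 3 is optimal.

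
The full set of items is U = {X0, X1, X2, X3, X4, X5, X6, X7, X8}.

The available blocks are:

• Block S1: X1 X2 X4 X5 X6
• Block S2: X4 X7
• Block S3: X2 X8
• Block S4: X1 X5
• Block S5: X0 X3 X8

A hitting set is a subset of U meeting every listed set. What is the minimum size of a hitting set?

3

H = {X4, X5, X8} meets every block (each contains at least one member of H), and |H| = 3.
The blocks S2, S4, S5 are pairwise disjoint, so any hitting set needs a separate item for each — at least 3. Hence 3 is optimal.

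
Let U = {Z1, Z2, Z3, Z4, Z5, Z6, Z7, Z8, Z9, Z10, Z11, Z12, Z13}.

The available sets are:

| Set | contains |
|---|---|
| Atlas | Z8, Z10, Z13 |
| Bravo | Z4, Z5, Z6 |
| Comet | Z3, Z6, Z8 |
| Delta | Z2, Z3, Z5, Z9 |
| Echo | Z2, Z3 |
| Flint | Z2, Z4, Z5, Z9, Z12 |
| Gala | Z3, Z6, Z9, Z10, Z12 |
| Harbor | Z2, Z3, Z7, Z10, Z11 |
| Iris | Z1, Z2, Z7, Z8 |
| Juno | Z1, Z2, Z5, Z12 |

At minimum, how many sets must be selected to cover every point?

Atlas, Bravo, Gala, Harbor, and Juno cover everything between them: the union {Z1, Z2, Z3, Z4, Z5, Z6, Z7, Z8, Z9, Z10, Z11, Z12, Z13} is all of U.
No 4 of the 10 sets cover everything (all 210 combinations miss at least one point), so 5 is optimal.

5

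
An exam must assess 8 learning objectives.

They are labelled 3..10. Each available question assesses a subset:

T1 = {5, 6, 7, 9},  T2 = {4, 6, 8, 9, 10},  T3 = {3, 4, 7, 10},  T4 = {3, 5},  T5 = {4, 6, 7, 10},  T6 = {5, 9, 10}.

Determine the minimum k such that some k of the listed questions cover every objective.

Take {T1, T2, T3}. Their union is {3, 4, 5, 6, 7, 8, 9, 10}, which is all 8 objectives.
Only T2 contains 8, so T2 is forced; the remaining 3 objectives need at least 2 more questions (each remaining question adds at most 2) — so at least 3 questions are needed, and 3 is optimal.

3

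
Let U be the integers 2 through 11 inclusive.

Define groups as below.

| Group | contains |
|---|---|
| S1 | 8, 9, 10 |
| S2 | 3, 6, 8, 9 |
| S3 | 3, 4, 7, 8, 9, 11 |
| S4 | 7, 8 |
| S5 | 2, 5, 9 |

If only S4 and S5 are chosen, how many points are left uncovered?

Union of S4, S5 = {2, 5, 7, 8, 9}.
Not covered: 3, 4, 6, 10, 11 — 5 points.

5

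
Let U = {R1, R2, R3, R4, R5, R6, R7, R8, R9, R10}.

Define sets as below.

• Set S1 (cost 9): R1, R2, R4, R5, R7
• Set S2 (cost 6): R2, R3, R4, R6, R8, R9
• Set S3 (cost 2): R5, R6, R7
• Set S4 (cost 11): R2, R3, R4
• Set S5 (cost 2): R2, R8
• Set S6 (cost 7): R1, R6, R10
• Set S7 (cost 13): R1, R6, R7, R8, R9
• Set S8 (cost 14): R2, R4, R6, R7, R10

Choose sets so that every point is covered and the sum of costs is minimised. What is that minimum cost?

15

S2, S3, S6 together cover every point (S2 ∪ S3 ∪ S6 = {R1, R2, R3, R4, R5, R6, R7, R8, R9, R10}); total cost 6 + 2 + 7 = 15.
The greedy pick S3, S5, S2, S6 costs 17; no covering selection beats 15.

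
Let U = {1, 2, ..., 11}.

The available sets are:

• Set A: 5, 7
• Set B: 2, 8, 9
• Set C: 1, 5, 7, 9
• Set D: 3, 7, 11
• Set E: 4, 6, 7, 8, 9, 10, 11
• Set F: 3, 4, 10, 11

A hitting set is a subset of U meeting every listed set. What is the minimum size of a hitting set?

The 3 points {2, 7, 11} hit every set.
The sets A, B, F are pairwise disjoint, so any hitting set needs a separate point for each — at least 3. Hence 3 is optimal.

3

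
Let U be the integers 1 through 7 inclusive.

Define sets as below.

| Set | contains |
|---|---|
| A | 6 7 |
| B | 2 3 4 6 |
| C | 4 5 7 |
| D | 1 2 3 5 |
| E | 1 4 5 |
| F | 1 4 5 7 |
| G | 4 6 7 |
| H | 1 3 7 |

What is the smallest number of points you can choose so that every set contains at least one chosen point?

3

The 3 points {1, 5, 6} hit every set.
No choice of 2 points meets every set, so 3 is the minimum.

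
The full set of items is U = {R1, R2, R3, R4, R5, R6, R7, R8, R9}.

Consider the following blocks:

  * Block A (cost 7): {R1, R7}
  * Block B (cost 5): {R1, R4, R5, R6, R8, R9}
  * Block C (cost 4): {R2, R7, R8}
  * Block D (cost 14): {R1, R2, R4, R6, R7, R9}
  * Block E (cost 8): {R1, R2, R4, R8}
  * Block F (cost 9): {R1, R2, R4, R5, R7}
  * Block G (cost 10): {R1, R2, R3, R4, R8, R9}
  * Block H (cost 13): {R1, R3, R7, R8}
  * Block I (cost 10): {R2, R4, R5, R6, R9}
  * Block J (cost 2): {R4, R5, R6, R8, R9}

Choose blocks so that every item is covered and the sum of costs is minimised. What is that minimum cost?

16

C, G, J together cover every item (C ∪ G ∪ J = {R1, R2, R3, R4, R5, R6, R7, R8, R9}); total cost 4 + 10 + 2 = 16.
The greedy pick J, C, B, G costs 21; no covering selection beats 16.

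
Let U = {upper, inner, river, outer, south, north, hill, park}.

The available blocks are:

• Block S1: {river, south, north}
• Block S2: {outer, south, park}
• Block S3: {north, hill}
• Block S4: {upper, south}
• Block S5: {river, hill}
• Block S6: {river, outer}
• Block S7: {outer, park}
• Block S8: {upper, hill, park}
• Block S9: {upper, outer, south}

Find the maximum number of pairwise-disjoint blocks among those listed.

3

S4, S5, S7 are pairwise disjoint (S4={upper,south}; S5={river,hill}; S7={outer,park}).
Every remaining block overlaps one of these, and no 4 of the listed blocks are pairwise disjoint, so 3 is the maximum.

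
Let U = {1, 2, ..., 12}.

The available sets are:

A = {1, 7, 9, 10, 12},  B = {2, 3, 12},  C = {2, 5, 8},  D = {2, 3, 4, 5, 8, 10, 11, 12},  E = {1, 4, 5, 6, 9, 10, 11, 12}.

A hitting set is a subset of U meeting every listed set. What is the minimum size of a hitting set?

2

The 2 items {8, 12} hit every set.
The sets A, C are pairwise disjoint, so any hitting set needs a separate item for each — at least 2. Hence 2 is optimal.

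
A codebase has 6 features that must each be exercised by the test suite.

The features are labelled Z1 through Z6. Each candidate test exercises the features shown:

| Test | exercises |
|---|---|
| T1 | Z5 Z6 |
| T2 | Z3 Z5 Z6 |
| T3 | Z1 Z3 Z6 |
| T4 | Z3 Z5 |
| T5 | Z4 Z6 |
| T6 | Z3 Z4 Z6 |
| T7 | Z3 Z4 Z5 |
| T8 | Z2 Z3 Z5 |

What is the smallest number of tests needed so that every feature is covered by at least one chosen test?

3

T3 and T6 and T8 together: T3 ∪ T6 ∪ T8 = {Z1, Z2, Z3, Z4, Z5, Z6} — every feature is covered.
Only T3 contains Z1, so T3 is forced; the remaining 3 features need at least 2 more tests (each remaining test adds at most 2) — so at least 3 tests are needed, and 3 is optimal.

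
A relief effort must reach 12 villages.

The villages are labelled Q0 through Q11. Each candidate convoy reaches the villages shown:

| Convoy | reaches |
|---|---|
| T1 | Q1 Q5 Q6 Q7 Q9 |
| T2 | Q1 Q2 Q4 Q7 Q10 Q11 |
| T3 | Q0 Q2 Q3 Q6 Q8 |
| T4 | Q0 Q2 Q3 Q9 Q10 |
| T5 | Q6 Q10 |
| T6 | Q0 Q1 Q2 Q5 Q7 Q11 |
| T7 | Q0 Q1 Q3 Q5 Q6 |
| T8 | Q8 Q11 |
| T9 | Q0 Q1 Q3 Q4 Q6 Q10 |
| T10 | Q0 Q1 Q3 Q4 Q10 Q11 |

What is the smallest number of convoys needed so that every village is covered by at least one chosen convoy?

3

T1 and T3 and T10 together: T1 ∪ T3 ∪ T10 = {Q0, Q1, Q2, Q3, Q4, Q5, Q6, Q7, Q8, Q9, Q10, Q11} — every village is covered.
No 2 of the 10 convoys cover everything (all 45 combinations miss at least one village), so 3 is optimal.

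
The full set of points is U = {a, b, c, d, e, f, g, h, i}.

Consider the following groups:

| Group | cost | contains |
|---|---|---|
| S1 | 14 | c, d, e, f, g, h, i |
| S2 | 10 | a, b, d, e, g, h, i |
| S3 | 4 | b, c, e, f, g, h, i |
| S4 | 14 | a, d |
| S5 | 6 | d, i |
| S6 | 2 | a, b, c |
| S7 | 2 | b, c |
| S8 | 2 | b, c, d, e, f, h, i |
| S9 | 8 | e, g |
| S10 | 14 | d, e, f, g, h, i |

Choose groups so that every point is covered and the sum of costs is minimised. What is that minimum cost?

8

S3, S6, S8 together cover every point (S3 ∪ S6 ∪ S8 = {a, b, c, d, e, f, g, h, i}); total cost 4 + 2 + 2 = 8.
No covering selection has total cost below 8.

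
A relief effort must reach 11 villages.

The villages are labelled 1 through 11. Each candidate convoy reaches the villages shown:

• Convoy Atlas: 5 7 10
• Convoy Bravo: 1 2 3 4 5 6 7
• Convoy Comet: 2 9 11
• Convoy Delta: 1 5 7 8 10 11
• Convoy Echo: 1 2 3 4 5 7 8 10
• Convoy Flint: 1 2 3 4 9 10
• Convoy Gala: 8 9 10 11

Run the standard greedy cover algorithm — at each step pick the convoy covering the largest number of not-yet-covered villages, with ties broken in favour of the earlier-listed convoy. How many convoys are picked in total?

Greedy: pick Echo (covers 8 new) → pick Comet (covers 2 new) → pick Bravo (covers 1 new). Total picks: 3.
(The true minimum cover uses only 2 convoys, so greedy is not optimal here.)

3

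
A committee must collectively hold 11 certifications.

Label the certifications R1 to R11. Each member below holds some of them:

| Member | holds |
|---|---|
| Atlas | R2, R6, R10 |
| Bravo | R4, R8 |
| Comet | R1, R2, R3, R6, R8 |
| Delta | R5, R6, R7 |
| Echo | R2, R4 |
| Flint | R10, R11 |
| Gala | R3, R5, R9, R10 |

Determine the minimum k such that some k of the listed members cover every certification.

Bravo and Comet and Delta and Flint and Gala together: Bravo ∪ Comet ∪ Delta ∪ Flint ∪ Gala = {R1, R2, R3, R4, R5, R6, R7, R8, R9, R10, R11} — every certification is covered.
No 4 of the 7 members cover everything (all 35 combinations miss at least one certification), so 5 is optimal.

5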